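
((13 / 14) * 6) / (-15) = -13 / 35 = -0.37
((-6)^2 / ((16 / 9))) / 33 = 27 / 44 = 0.61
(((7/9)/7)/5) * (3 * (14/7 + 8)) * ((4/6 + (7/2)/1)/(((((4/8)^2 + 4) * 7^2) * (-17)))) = -100/127449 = -0.00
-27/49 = -0.55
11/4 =2.75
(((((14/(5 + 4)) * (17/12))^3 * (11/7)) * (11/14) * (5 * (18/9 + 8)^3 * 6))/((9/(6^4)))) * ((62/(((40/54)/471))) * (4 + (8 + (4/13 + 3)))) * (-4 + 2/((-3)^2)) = -137032478909942000/1053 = -130135307606782.53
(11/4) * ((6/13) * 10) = 165/13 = 12.69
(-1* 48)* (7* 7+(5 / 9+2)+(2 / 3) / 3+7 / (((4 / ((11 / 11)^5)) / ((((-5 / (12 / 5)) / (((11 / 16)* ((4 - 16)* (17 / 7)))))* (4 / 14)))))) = -465224 / 187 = -2487.83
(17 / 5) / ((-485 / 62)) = -1054 / 2425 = -0.43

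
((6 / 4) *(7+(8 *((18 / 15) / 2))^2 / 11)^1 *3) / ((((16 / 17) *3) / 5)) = 127551 / 1760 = 72.47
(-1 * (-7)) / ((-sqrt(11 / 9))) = -21 * sqrt(11) / 11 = -6.33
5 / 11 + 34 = 379 / 11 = 34.45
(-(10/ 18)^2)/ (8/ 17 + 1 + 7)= -425/ 11664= -0.04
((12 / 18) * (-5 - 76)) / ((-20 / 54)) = 729 / 5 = 145.80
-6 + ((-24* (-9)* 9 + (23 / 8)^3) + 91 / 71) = 71360625 / 36352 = 1963.05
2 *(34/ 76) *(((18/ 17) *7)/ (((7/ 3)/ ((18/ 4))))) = 243/ 19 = 12.79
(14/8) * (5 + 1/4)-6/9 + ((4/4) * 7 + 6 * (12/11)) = 11651/528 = 22.07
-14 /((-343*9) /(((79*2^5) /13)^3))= 32311803904 /968877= 33349.75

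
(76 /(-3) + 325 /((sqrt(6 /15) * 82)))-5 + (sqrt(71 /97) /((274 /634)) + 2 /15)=-151 /5 + 317 * sqrt(6887) /13289 + 325 * sqrt(10) /164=-21.95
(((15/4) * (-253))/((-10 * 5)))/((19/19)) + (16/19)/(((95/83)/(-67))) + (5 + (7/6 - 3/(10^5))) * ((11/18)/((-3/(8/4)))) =-96002636761/2924100000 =-32.83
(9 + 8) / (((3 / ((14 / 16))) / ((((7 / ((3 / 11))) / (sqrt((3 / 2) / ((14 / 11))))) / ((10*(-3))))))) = -833*sqrt(231) / 3240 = -3.91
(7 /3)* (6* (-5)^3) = -1750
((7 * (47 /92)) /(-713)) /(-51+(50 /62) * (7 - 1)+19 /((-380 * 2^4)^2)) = 0.00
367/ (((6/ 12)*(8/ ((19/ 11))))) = 6973/ 44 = 158.48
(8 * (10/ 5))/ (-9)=-16/ 9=-1.78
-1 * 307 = -307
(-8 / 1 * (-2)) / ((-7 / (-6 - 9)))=240 / 7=34.29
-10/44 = -0.23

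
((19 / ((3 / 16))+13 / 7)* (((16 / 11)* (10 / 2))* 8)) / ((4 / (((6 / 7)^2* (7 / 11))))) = 378240 / 539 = 701.74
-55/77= -5/7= -0.71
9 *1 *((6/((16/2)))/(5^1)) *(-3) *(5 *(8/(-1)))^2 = -6480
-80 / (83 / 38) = -3040 / 83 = -36.63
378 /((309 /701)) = 88326 /103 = 857.53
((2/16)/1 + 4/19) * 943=48093/152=316.40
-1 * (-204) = 204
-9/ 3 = -3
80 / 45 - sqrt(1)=7 / 9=0.78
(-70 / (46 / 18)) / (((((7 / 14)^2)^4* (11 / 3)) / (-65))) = 31449600 / 253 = 124306.72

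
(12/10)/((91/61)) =366/455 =0.80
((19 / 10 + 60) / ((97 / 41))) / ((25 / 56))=710612 / 12125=58.61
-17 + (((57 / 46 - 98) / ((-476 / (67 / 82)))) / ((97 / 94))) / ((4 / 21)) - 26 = -2097641035 / 49760224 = -42.15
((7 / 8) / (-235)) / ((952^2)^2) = -1 / 220601063997440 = -0.00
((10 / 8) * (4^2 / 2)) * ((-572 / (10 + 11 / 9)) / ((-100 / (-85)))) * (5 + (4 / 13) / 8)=-220473 / 101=-2182.90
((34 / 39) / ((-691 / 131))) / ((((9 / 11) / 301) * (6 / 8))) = -58988776 / 727623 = -81.07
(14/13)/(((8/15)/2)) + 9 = 339/26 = 13.04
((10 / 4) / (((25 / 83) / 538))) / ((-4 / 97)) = -108285.95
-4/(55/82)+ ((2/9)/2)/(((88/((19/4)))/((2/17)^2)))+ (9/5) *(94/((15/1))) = 5.32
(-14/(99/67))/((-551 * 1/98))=91924/54549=1.69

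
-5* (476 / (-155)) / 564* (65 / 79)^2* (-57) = -9552725 / 9093137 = -1.05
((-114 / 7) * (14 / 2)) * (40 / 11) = -4560 / 11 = -414.55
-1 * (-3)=3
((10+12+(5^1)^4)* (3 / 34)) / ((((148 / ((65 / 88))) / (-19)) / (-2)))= 2397135 / 221408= 10.83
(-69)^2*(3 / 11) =14283 / 11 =1298.45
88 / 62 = 44 / 31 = 1.42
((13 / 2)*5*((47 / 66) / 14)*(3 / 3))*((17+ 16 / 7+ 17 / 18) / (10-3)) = 7787195 / 1629936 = 4.78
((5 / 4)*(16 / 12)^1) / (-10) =-1 / 6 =-0.17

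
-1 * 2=-2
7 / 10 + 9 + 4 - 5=87 / 10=8.70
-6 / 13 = -0.46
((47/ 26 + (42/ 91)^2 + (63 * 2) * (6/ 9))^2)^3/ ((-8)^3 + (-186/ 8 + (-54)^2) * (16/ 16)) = 604113221066122072509765625/ 3549882633942185008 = 170178364.57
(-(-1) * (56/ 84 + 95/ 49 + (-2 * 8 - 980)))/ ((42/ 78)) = -1898377/ 1029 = -1844.88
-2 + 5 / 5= -1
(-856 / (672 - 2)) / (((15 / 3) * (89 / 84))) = -35952 / 149075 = -0.24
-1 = -1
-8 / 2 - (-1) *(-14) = -18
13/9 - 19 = -17.56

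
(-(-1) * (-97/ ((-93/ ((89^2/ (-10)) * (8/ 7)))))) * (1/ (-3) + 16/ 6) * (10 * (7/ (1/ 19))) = -817510568/ 279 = -2930145.41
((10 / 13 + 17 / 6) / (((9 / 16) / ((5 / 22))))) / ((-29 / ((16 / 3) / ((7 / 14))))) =-179840 / 335907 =-0.54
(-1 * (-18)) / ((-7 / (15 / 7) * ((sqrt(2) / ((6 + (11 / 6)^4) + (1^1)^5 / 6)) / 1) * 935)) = -22633 * sqrt(2) / 439824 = -0.07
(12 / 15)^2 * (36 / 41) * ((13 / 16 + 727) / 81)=5.05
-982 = -982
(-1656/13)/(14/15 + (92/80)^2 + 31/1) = -1987200/518791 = -3.83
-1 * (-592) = 592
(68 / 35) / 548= 17 / 4795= 0.00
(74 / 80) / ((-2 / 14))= -259 / 40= -6.48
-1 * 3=-3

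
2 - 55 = -53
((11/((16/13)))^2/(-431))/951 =-0.00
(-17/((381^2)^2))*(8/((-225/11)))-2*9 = -85340449478554/4741136082225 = -18.00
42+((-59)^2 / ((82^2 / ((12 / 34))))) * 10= 1252449 / 28577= 43.83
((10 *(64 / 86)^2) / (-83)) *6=-61440 / 153467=-0.40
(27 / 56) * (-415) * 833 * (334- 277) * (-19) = 180508348.12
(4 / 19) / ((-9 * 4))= -1 / 171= -0.01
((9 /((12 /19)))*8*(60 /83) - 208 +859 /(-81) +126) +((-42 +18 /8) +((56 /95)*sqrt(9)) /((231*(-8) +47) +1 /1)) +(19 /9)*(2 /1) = -2920327123 /63868500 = -45.72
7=7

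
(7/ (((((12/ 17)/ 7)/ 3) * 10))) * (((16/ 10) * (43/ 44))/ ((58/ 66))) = 107457/ 2900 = 37.05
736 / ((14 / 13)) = 4784 / 7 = 683.43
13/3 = 4.33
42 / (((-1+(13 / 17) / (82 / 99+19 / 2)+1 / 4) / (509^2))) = -504389254040 / 31333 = -16097700.64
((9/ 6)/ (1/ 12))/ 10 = 9/ 5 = 1.80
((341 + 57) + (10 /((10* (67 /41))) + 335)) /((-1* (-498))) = 8192 /5561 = 1.47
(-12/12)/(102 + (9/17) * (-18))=-17/1572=-0.01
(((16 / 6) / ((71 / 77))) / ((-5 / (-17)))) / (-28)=-374 / 1065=-0.35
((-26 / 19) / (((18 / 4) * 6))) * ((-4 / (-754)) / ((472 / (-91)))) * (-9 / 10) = -91 / 1950540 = -0.00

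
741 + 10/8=2969/4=742.25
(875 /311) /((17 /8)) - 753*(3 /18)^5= 16816963 /13703904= 1.23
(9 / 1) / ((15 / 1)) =3 / 5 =0.60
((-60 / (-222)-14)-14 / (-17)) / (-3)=2706 / 629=4.30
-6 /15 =-2 /5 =-0.40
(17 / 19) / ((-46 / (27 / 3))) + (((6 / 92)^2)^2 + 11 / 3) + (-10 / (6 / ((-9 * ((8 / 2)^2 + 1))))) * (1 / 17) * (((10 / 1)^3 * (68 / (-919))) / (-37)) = 290619898885091 / 8678075372976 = 33.49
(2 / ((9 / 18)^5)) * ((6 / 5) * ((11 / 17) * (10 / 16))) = 528 / 17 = 31.06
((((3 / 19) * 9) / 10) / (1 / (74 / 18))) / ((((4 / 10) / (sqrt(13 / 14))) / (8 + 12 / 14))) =3441 * sqrt(182) / 3724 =12.47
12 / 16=0.75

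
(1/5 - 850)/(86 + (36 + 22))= -4249/720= -5.90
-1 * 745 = -745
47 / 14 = 3.36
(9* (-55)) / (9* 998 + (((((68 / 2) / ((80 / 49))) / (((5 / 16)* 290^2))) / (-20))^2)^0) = -495 / 8983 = -0.06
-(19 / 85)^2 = -361 / 7225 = -0.05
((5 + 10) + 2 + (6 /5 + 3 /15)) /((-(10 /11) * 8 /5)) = -253 /20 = -12.65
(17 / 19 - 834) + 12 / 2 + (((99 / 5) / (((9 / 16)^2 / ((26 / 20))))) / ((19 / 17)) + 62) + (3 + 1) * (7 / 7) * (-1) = -2976757 / 4275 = -696.32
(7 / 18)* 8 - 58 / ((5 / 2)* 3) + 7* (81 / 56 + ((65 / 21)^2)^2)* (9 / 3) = 723564859 / 370440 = 1953.26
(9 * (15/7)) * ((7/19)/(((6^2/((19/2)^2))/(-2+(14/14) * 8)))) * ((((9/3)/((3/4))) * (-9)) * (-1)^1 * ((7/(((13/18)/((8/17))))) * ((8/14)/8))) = 277020/221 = 1253.48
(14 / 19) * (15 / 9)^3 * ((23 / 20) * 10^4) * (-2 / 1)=-40250000 / 513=-78460.04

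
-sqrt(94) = -9.70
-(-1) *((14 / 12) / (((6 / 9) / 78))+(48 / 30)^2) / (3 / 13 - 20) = -90389 / 12850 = -7.03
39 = 39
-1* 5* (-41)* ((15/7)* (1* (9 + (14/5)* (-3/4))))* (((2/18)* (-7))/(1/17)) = -80155/2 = -40077.50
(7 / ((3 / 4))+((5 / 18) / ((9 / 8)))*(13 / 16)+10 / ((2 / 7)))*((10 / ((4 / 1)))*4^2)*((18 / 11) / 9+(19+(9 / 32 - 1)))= 468870355 / 14256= 32889.33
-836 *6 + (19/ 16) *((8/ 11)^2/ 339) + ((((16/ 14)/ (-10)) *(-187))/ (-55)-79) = -36576341867/ 7178325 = -5095.39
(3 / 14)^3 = 27 / 2744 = 0.01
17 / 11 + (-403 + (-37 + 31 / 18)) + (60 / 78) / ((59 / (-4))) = -66332711 / 151866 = -436.78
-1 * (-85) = 85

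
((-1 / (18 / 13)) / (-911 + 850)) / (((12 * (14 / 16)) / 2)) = 26 / 11529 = 0.00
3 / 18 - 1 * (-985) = 5911 / 6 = 985.17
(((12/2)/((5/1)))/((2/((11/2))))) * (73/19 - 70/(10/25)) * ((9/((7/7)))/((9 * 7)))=-53658/665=-80.69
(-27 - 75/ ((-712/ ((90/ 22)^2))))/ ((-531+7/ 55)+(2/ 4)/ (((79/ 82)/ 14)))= 858820455/ 17818363904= 0.05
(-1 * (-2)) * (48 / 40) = 12 / 5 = 2.40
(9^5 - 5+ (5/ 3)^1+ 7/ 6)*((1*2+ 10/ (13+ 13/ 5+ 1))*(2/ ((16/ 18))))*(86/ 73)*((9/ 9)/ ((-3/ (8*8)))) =-52648990848/ 6059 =-8689386.18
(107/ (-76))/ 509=-107/ 38684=-0.00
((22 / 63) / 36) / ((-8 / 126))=-11 / 72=-0.15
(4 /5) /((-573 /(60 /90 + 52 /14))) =-0.01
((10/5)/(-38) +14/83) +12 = 19107/1577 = 12.12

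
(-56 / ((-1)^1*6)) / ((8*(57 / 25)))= 175 / 342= 0.51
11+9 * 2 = 29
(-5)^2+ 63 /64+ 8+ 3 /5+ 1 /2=11227 /320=35.08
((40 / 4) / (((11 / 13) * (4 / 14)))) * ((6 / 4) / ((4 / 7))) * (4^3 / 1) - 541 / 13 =987769 / 143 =6907.48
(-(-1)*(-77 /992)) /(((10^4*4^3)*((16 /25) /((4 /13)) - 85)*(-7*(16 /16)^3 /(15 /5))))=-11 /17548083200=-0.00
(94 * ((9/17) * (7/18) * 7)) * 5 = 11515/17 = 677.35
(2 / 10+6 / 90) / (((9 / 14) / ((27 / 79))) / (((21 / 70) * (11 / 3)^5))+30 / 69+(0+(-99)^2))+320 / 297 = 101660053342289 / 94350854518965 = 1.08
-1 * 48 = -48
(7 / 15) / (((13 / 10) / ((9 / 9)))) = 14 / 39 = 0.36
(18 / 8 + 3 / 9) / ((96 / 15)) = 155 / 384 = 0.40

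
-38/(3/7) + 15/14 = -3679/42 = -87.60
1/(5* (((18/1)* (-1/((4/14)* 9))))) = -1/35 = -0.03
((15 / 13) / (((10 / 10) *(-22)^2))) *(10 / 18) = 25 / 18876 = 0.00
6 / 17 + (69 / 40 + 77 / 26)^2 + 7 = 134762473 / 4596800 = 29.32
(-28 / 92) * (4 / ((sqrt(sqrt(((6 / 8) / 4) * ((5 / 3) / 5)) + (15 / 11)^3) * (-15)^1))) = 616 * sqrt(163141) / 5116695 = 0.05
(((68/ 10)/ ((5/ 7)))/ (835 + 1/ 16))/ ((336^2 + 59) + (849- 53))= 3808/ 37995677775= 0.00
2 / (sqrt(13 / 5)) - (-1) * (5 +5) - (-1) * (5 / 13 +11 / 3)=15.29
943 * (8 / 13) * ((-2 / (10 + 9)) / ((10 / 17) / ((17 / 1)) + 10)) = -1090108 / 179075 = -6.09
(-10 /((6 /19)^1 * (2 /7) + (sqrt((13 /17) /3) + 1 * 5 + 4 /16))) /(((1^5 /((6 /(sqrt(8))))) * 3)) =-385410060 * sqrt(2) /407956019 + 1415120 * sqrt(1326) /407956019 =-1.21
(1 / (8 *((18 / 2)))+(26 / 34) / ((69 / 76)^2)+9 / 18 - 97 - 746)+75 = -496343483 / 647496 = -766.56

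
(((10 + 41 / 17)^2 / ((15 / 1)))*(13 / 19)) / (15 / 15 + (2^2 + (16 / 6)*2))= 578773 / 851105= 0.68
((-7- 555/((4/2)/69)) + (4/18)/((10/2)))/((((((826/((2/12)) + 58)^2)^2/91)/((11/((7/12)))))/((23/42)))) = -246517843/8656055578230480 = -0.00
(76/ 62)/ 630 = 19/ 9765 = 0.00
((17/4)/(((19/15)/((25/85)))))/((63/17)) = 0.27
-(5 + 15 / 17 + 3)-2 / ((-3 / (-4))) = -589 / 51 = -11.55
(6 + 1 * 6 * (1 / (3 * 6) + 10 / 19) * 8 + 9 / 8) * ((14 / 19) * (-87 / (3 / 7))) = -22714685 / 4332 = -5243.46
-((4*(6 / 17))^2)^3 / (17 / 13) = -2484338688 / 410338673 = -6.05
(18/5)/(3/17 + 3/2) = 204/95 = 2.15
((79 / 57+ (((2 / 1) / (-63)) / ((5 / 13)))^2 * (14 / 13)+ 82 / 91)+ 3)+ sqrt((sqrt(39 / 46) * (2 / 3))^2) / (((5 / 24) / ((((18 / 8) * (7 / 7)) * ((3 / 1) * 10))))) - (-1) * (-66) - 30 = -317580712 / 3501225+ 108 * sqrt(1794) / 23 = 108.18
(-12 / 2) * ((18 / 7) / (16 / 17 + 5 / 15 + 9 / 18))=-11016 / 1267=-8.69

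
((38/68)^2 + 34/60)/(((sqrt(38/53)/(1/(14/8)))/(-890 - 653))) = -23516863*sqrt(2014)/1153110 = -915.25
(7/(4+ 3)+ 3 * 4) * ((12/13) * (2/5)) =24/5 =4.80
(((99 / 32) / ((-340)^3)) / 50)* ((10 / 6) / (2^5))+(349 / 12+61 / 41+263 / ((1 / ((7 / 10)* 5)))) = 47081991188475941 / 49504174080000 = 951.07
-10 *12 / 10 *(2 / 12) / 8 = -1 / 4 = -0.25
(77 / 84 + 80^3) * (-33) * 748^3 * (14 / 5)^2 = -1385943555390885568 / 25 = -55437742215635422.72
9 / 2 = 4.50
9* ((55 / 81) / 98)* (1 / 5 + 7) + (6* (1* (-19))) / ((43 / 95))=-529724 / 2107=-251.41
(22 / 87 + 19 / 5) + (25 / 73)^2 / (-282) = 883041913 / 217902810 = 4.05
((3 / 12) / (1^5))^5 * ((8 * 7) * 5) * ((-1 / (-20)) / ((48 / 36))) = 21 / 2048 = 0.01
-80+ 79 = -1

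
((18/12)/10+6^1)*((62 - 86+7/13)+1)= -8979/65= -138.14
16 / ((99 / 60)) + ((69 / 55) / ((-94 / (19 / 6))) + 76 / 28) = 2685803 / 217140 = 12.37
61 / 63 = 0.97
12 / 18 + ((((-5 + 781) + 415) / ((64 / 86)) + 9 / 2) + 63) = 1668.57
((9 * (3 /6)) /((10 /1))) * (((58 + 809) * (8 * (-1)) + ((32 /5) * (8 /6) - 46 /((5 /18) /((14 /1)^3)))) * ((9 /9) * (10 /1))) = -10380012 /5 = -2076002.40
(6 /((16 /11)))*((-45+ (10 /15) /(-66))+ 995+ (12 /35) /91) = 299547253 /76440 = 3918.72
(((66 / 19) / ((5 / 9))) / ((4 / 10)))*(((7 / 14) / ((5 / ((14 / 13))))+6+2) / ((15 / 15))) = 156519 / 1235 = 126.74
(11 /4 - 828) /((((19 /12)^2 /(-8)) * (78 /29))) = 4594992 /4693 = 979.12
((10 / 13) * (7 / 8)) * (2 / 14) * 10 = 25 / 26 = 0.96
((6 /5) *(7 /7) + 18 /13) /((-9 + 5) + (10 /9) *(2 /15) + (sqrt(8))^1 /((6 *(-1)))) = -2592 /3805 + 2916 *sqrt(2) /49465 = -0.60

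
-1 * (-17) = 17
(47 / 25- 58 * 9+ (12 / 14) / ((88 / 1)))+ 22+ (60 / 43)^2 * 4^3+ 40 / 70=-372.93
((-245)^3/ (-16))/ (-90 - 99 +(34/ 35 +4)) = -514714375/ 103056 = -4994.51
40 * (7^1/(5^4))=56/125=0.45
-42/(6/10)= -70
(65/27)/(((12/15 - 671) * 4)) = -325/361908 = -0.00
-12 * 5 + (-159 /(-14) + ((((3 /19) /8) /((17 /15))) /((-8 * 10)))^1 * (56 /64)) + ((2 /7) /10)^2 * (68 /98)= -965718091207 /19853388800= -48.64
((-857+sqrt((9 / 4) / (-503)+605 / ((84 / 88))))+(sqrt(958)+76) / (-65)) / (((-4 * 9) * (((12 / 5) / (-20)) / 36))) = -278905 / 39 - 5 * sqrt(958) / 39+25 * sqrt(282872185953) / 63378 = -6945.58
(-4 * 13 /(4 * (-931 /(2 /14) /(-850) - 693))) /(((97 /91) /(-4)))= -574600 /8072243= -0.07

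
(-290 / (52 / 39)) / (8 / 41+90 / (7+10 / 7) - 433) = 70151 / 136150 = 0.52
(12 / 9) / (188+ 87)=4 / 825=0.00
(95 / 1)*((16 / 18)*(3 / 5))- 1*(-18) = 206 / 3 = 68.67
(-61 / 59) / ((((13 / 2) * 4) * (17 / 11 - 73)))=671 / 1205724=0.00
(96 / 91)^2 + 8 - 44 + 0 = -288900 / 8281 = -34.89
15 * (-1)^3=-15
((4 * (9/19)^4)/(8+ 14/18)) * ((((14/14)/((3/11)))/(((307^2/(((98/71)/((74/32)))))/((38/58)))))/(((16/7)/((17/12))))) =841658202/3890654945466187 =0.00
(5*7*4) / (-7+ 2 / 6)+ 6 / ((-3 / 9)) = -39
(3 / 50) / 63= 1 / 1050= 0.00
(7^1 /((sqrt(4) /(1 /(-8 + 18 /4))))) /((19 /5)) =-5 /19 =-0.26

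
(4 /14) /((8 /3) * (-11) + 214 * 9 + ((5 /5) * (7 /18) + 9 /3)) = 36 /239407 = 0.00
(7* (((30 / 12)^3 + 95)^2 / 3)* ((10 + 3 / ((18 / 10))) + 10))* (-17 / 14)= -751270.51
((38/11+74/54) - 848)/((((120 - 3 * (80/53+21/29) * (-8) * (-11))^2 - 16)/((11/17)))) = -591591532087/239167176394320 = -0.00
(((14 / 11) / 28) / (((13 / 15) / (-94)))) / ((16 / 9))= -6345 / 2288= -2.77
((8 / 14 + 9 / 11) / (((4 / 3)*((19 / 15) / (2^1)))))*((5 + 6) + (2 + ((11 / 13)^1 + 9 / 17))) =15297255 / 646646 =23.66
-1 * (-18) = 18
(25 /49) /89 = 25 /4361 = 0.01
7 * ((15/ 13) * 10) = 80.77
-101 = -101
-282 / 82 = -141 / 41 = -3.44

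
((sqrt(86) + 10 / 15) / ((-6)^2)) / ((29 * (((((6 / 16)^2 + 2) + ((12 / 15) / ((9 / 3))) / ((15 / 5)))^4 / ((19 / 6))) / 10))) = 40343961600000 / 49295659089646349 + 60515942400000 * sqrt(86) / 49295659089646349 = 0.01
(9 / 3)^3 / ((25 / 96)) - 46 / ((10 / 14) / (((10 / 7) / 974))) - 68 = 433254 / 12175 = 35.59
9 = 9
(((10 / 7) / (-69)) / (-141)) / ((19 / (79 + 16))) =50 / 68103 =0.00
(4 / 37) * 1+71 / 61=2871 / 2257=1.27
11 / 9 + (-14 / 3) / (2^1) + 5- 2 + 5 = 6.89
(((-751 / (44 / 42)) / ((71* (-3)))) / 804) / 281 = 5257 / 352893288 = 0.00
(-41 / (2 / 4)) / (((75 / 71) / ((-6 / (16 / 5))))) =2911 / 20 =145.55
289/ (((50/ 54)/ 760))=1186056/ 5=237211.20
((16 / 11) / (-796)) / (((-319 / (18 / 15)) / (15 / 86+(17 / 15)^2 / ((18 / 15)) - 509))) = -23580152 / 6755965425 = -0.00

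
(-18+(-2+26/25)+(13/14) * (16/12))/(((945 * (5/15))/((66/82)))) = -0.05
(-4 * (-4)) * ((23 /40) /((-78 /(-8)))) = 0.94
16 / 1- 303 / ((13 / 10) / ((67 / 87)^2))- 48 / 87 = -4027202 / 32799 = -122.78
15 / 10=3 / 2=1.50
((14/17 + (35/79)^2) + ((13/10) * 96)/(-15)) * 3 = -58089603/2652425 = -21.90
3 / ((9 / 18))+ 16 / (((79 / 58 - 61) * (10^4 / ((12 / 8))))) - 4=2.00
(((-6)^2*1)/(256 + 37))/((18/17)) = 34/293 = 0.12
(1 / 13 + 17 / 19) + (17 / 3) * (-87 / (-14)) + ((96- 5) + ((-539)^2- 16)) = 1005006099 / 3458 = 290632.19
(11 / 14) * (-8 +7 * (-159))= -12331 / 14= -880.79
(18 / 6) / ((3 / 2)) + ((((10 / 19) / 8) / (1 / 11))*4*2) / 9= 452 / 171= 2.64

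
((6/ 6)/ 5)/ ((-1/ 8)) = -8/ 5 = -1.60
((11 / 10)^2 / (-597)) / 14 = -121 / 835800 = -0.00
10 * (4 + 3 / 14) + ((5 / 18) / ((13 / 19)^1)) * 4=35845 / 819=43.77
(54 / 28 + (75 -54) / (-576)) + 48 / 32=3.39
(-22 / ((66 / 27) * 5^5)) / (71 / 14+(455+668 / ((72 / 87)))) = -189 / 83162500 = -0.00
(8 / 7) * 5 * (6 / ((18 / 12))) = 22.86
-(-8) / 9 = 8 / 9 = 0.89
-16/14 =-8/7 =-1.14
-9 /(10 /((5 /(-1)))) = 9 /2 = 4.50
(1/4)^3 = 1/64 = 0.02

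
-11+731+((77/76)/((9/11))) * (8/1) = 124814/171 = 729.91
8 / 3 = 2.67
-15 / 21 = -0.71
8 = 8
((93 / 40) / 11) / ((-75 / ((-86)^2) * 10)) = -2.08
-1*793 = -793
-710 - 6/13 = -9236/13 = -710.46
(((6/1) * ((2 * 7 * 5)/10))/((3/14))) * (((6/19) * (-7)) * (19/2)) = -4116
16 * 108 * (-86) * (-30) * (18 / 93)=26749440 / 31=862885.16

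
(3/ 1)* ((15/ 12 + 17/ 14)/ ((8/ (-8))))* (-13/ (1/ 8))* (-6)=-4613.14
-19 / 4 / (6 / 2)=-19 / 12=-1.58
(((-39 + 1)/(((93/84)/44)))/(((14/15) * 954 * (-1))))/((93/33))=91960/152799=0.60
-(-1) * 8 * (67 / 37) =536 / 37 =14.49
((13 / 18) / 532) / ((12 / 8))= 13 / 14364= 0.00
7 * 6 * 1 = 42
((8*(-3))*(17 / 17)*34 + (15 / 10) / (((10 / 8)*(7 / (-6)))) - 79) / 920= -0.97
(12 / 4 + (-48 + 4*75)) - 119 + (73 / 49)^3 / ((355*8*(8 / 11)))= 136.00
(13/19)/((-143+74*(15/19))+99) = 13/274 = 0.05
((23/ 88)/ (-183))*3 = -0.00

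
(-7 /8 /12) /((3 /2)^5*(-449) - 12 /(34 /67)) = 119 /5603049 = 0.00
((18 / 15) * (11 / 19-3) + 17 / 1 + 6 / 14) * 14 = 19316 / 95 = 203.33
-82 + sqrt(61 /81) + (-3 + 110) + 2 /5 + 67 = 93.27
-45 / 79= -0.57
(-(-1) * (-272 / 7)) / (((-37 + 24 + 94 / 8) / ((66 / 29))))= 71808 / 1015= 70.75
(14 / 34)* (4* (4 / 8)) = 14 / 17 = 0.82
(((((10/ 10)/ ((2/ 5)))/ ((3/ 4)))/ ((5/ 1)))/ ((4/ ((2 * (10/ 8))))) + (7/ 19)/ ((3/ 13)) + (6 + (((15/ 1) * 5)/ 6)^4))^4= 3038257815392340950870727841/ 8540717056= 355738024743240124.37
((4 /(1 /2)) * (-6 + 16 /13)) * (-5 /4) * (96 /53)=59520 /689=86.39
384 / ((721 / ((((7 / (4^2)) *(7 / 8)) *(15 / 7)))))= 45 / 103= 0.44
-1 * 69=-69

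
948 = 948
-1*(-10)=10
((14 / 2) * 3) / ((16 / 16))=21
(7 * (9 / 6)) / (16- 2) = 3 / 4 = 0.75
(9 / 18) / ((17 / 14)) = 7 / 17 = 0.41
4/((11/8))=32/11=2.91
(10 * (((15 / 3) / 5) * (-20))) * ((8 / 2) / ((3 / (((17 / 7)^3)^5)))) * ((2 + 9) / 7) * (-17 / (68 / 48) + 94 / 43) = 10629894244086851928884800 / 4287048043478529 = 2479536999.88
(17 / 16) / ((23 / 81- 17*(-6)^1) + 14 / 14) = 1377 / 133856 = 0.01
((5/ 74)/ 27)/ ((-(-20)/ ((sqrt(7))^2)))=7/ 7992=0.00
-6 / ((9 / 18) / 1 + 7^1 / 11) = -132 / 25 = -5.28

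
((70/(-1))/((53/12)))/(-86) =420/2279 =0.18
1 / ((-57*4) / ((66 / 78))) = -11 / 2964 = -0.00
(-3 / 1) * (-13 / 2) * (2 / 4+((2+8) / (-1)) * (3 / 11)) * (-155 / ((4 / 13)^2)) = 50058645 / 704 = 71106.03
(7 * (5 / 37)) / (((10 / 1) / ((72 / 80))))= 63 / 740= 0.09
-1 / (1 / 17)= -17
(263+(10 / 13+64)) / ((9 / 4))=17044 / 117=145.68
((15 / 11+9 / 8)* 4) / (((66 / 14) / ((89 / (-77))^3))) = -51462737 / 15782998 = -3.26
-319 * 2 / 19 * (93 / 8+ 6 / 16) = -7656 / 19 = -402.95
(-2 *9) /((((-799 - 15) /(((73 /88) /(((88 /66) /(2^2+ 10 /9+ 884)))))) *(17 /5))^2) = -2132665933225 /2965800899072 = -0.72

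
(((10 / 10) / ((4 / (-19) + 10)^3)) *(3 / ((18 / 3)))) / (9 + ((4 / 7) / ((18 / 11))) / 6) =48013 / 816035072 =0.00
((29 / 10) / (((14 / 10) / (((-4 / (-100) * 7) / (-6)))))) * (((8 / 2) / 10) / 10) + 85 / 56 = 158969 / 105000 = 1.51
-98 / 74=-49 / 37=-1.32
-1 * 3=-3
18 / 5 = 3.60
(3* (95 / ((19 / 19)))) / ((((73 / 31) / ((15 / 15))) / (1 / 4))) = 8835 / 292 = 30.26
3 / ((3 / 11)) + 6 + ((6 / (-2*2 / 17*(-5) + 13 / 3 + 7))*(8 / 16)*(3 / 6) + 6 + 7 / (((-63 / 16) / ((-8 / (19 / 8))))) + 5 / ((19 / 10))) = 31.74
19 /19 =1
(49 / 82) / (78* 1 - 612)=-49 / 43788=-0.00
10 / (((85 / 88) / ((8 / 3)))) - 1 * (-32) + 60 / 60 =3091 / 51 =60.61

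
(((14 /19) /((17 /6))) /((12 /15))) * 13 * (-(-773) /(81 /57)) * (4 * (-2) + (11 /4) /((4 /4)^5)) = -2462005 /204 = -12068.65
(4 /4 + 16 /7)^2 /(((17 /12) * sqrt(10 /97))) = 3174 * sqrt(970) /4165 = 23.73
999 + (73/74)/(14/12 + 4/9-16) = 9572760/9583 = 998.93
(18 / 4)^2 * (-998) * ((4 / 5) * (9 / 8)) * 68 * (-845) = 1045114083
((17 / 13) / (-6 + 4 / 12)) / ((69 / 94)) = -94 / 299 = -0.31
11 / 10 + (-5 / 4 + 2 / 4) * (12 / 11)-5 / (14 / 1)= -0.08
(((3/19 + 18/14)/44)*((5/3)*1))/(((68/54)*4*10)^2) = 729/33824560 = 0.00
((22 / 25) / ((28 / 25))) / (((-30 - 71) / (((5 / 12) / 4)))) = -55 / 67872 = -0.00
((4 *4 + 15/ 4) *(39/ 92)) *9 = 27729/ 368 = 75.35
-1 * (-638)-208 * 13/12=1238/3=412.67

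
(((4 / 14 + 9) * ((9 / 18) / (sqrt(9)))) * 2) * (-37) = -2405 / 21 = -114.52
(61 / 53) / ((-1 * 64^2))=-61 / 217088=-0.00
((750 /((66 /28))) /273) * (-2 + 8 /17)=-1000 /561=-1.78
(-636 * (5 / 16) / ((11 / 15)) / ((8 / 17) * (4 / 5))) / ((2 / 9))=-9122625 / 2816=-3239.57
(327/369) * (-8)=-872/123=-7.09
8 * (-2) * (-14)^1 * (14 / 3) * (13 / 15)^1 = 905.96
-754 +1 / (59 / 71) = -44415 / 59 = -752.80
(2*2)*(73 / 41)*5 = 1460 / 41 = 35.61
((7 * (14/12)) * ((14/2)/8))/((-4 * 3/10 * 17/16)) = -1715/306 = -5.60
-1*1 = -1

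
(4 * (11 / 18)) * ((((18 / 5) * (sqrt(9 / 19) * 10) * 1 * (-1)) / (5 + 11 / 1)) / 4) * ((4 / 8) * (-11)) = 363 * sqrt(19) / 304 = 5.20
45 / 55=9 / 11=0.82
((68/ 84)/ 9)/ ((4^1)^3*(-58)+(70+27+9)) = -17/ 681534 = -0.00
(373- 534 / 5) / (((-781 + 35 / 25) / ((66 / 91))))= -43923 / 177359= -0.25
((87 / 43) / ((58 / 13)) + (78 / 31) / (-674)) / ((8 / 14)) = 0.79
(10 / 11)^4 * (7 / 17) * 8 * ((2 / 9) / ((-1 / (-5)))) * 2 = 5.00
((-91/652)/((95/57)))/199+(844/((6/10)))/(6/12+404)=5474703029/1574491980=3.48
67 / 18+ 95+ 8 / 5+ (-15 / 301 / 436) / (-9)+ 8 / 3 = 608213317 / 5905620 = 102.99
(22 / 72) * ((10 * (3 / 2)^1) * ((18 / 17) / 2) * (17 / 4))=165 / 16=10.31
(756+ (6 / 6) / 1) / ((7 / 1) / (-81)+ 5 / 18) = 122634 / 31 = 3955.94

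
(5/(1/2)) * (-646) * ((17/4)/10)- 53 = -5597/2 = -2798.50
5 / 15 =0.33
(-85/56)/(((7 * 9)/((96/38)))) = -170/2793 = -0.06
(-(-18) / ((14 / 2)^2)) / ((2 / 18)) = 3.31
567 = 567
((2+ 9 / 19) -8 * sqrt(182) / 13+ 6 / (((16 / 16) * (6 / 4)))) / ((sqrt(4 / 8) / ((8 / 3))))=-128 * sqrt(91) / 39+ 328 * sqrt(2) / 19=-6.89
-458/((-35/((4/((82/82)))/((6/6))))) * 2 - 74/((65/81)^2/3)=-7099714/29575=-240.06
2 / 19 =0.11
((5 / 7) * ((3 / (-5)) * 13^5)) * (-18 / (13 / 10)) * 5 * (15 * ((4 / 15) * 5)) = 1542294000 / 7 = 220327714.29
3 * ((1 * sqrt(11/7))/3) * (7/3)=sqrt(77)/3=2.92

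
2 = 2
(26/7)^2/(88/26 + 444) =2197/71246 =0.03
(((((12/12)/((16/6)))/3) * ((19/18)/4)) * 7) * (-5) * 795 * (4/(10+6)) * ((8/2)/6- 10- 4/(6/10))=3671.35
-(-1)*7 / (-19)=-7 / 19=-0.37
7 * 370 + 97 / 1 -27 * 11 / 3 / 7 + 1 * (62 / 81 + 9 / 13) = 19712375 / 7371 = 2674.31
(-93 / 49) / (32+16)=-31 / 784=-0.04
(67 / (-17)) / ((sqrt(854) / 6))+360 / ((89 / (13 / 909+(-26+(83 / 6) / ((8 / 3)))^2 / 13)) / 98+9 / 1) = 197649075400 / 4956184581 - 201 * sqrt(854) / 7259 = 39.07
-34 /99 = -0.34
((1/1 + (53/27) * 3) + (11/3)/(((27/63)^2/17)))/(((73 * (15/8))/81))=74792/365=204.91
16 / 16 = 1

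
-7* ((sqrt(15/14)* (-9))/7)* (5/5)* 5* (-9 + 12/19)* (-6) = 21465* sqrt(210)/133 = 2338.78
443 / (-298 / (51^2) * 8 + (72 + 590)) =1152243 / 1719478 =0.67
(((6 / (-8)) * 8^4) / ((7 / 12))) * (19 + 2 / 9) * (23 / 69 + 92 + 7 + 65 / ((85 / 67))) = -777342976 / 51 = -15242019.14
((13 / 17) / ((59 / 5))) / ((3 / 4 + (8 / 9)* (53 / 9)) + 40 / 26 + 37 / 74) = 273780 / 33894379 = 0.01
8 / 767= 0.01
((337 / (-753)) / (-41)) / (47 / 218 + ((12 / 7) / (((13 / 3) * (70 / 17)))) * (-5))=-46797842 / 1135169337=-0.04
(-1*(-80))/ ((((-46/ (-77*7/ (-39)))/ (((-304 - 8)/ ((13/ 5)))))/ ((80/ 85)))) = 13798400/ 5083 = 2714.62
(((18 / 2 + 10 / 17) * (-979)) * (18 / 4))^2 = 2062650333249 / 1156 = 1784299596.24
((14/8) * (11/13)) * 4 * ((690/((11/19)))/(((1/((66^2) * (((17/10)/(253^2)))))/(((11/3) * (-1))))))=-895356/299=-2994.50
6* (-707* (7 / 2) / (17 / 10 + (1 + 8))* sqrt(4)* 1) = -2775.14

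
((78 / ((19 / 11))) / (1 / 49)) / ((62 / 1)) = 21021 / 589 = 35.69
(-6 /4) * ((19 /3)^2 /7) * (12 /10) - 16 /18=-3529 /315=-11.20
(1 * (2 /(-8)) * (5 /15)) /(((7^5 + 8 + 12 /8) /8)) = -4 /100899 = -0.00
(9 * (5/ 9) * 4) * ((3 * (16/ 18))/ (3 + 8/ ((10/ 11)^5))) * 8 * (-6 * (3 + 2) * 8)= -1280000000/ 198551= -6446.71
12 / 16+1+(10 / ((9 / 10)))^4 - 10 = 399783487 / 26244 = 15233.33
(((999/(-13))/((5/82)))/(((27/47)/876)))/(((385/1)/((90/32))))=-140530329/10010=-14038.99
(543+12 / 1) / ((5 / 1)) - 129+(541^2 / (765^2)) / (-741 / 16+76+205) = -39550674854 / 2197519875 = -18.00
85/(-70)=-17/14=-1.21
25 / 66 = 0.38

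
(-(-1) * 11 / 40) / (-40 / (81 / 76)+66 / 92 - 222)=-0.00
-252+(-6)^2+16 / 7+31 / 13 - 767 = -89028 / 91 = -978.33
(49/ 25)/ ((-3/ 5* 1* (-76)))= 49/ 1140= 0.04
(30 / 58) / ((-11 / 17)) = -255 / 319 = -0.80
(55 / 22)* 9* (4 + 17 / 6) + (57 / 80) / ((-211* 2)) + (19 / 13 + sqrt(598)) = sqrt(598) + 68118499 / 438880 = 179.66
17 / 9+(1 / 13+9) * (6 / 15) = 3229 / 585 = 5.52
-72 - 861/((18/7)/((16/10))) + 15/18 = -6069/10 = -606.90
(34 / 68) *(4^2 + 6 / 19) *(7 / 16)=1085 / 304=3.57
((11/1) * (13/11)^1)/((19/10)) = 130/19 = 6.84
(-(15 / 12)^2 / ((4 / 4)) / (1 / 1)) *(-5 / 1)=125 / 16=7.81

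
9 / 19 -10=-9.53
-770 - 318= -1088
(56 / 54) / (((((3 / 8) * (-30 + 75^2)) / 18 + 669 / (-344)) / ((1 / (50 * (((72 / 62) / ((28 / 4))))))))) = 522536 / 479056275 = 0.00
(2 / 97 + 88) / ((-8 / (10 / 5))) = -4269 / 194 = -22.01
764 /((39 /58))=1136.21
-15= -15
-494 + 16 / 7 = -491.71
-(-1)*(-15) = -15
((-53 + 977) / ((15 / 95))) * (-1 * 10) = -58520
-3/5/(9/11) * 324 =-1188/5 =-237.60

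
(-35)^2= 1225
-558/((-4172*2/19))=5301/4172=1.27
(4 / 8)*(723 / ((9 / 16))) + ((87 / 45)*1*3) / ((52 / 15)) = 100517 / 156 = 644.34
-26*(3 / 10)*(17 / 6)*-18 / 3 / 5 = 663 / 25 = 26.52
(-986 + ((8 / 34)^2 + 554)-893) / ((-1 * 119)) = 382909 / 34391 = 11.13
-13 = -13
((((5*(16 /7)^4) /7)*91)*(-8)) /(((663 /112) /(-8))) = 335544320 /17493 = 19181.63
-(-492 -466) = 958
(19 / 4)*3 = 57 / 4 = 14.25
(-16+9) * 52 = -364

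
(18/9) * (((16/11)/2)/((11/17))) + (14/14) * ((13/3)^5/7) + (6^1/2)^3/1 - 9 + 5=243.53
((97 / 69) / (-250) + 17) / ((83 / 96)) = 19.66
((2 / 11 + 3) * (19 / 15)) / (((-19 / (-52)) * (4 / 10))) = 27.58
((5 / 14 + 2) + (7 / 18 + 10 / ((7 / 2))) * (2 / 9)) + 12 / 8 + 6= 5998 / 567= 10.58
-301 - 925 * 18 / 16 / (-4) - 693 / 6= -5003 / 32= -156.34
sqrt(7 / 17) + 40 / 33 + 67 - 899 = -27416 / 33 + sqrt(119) / 17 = -830.15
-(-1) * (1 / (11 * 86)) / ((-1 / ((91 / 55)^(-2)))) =-275 / 712166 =-0.00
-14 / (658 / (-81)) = 81 / 47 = 1.72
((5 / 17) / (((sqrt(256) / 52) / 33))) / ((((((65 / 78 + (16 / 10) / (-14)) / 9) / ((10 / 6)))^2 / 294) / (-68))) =-6257426175000 / 22801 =-274436479.76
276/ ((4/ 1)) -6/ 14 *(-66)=681/ 7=97.29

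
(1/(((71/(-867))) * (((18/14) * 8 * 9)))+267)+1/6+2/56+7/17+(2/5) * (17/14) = 2445186089/9124920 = 267.97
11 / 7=1.57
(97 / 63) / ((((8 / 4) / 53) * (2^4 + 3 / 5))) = 25705 / 10458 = 2.46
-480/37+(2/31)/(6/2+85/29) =-1278607/98642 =-12.96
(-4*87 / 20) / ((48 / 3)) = -87 / 80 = -1.09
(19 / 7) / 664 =0.00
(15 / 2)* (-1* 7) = -105 / 2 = -52.50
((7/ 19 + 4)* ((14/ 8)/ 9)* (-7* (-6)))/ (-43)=-4067/ 4902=-0.83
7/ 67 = 0.10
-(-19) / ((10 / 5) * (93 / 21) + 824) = 133 / 5830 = 0.02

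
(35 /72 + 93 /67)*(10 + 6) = 18082 /603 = 29.99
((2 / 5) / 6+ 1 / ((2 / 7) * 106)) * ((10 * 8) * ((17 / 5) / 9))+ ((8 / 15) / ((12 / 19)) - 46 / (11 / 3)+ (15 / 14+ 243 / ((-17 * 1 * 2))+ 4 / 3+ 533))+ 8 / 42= 4868016532 / 9365895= 519.76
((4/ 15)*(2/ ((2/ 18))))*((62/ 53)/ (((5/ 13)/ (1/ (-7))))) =-19344/ 9275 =-2.09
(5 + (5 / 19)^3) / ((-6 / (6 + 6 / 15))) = -110144 / 20577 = -5.35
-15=-15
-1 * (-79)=79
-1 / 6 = -0.17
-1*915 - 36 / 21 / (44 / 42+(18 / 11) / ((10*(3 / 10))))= -84279 / 92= -916.08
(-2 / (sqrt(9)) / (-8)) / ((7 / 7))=1 / 12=0.08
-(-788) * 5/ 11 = 3940/ 11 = 358.18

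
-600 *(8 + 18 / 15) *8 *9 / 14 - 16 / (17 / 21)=-3380592 / 119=-28408.34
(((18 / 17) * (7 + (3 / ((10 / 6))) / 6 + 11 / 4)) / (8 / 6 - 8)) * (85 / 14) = -5427 / 560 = -9.69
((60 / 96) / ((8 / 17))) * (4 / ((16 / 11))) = 935 / 256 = 3.65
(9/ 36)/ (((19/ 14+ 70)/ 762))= 889/ 333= 2.67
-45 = -45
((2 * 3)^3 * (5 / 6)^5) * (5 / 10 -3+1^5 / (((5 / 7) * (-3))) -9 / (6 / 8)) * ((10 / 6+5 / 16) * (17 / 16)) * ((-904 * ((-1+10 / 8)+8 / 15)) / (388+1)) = 481398998125 / 96795648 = 4973.35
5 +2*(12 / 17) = 109 / 17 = 6.41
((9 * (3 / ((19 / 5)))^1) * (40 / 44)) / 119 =1350 / 24871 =0.05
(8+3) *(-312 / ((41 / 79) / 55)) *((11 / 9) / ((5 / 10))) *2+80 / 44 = -2405806660 / 1353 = -1778127.61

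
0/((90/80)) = 0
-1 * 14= -14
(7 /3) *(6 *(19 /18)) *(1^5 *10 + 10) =295.56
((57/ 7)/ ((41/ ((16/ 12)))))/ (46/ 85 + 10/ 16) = 51680/ 227591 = 0.23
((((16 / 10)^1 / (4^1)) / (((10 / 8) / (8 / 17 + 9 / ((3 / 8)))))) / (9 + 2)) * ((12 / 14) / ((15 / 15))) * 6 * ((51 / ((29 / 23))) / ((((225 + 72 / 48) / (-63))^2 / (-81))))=-168740941824 / 181837975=-927.97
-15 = -15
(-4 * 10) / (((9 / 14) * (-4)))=140 / 9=15.56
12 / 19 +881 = 16751 / 19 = 881.63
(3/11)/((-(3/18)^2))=-108/11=-9.82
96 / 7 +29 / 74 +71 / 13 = 131769 / 6734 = 19.57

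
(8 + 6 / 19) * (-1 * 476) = -75208 / 19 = -3958.32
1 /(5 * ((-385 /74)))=-74 /1925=-0.04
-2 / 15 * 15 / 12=-1 / 6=-0.17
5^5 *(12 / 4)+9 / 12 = 37503 / 4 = 9375.75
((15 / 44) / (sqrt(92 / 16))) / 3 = 5 *sqrt(23) / 506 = 0.05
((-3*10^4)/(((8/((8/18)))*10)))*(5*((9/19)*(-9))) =67500/19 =3552.63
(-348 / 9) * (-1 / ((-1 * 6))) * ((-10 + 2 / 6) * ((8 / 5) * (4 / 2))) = 26912 / 135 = 199.35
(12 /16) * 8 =6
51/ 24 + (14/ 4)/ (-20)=39/ 20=1.95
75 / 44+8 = 9.70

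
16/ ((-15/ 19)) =-304/ 15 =-20.27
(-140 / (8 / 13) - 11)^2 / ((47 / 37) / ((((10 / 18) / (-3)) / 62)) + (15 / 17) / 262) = -31246936785 / 233619358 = -133.75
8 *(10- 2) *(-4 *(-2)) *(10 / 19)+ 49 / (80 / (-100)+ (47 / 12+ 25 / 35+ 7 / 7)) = 10779500 / 38551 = 279.62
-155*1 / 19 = -155 / 19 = -8.16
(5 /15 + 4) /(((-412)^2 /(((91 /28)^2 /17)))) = 2197 /138511104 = 0.00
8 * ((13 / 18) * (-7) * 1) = -364 / 9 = -40.44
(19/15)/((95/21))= 7/25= 0.28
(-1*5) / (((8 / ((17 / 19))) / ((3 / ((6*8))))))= -85 / 2432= -0.03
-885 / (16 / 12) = -2655 / 4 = -663.75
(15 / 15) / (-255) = -1 / 255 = -0.00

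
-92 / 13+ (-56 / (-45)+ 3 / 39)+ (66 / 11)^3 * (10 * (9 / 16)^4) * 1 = 38797211 / 184320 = 210.49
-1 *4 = -4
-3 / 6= -1 / 2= -0.50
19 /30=0.63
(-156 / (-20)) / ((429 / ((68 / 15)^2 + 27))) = 10699 / 12375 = 0.86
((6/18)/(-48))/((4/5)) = -5/576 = -0.01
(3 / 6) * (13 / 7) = 0.93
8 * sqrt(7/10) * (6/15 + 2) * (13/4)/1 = 156 * sqrt(70)/25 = 52.21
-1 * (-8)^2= -64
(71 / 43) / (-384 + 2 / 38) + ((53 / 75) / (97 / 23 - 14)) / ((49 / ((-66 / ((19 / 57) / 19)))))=31942348579 / 5763961875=5.54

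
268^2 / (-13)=-71824 / 13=-5524.92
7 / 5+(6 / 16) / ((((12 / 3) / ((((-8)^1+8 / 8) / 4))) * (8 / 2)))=3479 / 2560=1.36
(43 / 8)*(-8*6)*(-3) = 774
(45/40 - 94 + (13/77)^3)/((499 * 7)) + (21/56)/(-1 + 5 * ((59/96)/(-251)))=-123548584792685/311164722685432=-0.40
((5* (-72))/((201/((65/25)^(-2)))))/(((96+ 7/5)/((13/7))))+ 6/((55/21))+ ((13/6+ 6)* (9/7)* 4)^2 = 288448866894/163308145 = 1766.29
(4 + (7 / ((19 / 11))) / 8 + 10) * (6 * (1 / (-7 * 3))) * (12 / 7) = -135 / 19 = -7.11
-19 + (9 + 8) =-2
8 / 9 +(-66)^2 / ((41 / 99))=3881524 / 369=10519.04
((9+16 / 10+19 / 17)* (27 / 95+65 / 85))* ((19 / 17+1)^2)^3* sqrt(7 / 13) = 3672719400075264* sqrt(91) / 43075302198175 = 813.35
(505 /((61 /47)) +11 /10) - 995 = -368929 /610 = -604.80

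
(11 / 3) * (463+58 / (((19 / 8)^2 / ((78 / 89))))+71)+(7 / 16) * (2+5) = 1025097745 / 514064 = 1994.11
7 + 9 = 16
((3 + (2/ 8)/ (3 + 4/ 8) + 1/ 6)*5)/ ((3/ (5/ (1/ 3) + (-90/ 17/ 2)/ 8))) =475/ 6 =79.17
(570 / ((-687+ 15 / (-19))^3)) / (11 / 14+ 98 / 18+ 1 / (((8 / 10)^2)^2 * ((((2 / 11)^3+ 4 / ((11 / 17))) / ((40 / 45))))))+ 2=56446071941571374 / 28223039727418833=2.00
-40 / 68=-0.59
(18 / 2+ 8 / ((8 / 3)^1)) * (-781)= -9372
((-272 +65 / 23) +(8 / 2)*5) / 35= -5731 / 805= -7.12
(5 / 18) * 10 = 25 / 9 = 2.78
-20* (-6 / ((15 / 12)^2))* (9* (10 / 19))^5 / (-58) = -226748160000 / 71806871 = -3157.75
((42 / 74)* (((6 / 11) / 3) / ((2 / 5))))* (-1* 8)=-840 / 407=-2.06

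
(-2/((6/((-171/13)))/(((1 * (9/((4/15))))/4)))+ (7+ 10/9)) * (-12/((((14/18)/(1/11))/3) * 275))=-759951/1101100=-0.69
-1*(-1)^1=1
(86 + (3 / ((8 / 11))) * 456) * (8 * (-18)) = -283248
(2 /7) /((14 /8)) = 8 /49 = 0.16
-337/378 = -0.89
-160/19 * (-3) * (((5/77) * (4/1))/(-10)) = -960/1463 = -0.66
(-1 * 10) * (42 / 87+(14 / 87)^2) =-38500 / 7569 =-5.09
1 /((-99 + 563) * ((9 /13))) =13 /4176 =0.00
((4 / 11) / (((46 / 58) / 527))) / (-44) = -15283 / 2783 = -5.49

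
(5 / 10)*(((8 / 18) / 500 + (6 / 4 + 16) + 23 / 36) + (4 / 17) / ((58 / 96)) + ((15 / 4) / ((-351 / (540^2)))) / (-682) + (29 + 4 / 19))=9774104161519 / 373715199000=26.15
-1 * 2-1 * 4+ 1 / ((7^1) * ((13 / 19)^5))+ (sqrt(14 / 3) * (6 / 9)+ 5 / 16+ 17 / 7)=-13700623 / 5940688+ 2 * sqrt(42) / 9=-0.87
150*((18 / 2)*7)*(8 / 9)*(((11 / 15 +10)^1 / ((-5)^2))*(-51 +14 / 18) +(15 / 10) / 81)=-2714488 / 15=-180965.87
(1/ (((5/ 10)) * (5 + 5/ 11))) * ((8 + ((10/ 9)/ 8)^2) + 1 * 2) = 28567/ 7776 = 3.67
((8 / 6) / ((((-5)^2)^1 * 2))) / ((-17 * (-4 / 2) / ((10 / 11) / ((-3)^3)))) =-2 / 75735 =-0.00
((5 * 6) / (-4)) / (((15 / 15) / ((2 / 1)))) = -15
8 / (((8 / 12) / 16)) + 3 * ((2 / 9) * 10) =596 / 3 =198.67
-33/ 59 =-0.56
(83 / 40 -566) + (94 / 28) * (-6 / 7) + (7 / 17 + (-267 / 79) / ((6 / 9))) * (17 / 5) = -90215863 / 154840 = -582.64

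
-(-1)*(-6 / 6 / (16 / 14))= -7 / 8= -0.88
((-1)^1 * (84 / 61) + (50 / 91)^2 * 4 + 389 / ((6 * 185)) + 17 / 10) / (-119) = -31020014 / 1962472785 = -0.02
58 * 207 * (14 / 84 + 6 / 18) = 6003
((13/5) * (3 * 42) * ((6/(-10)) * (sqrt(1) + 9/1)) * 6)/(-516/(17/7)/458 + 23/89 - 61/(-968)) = 82781.81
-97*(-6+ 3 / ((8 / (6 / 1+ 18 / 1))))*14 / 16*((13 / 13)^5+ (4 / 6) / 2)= -679 / 2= -339.50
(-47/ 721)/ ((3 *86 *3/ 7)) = -47/ 79722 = -0.00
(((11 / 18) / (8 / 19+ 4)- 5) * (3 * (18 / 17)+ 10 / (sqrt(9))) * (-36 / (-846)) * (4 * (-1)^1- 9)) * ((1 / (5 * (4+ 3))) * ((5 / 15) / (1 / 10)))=15863458 / 9513693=1.67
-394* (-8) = 3152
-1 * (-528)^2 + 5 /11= -3066619 /11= -278783.55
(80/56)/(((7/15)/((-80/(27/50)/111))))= -4.09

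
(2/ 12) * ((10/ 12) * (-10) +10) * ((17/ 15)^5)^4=4064231406647572522401601/ 1197092422828674316406250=3.40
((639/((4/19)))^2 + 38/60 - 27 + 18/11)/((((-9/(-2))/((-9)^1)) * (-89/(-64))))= -194572600616/14685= -13249751.49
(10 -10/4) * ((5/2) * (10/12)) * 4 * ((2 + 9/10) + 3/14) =2725/14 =194.64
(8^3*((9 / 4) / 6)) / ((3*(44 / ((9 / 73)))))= 144 / 803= 0.18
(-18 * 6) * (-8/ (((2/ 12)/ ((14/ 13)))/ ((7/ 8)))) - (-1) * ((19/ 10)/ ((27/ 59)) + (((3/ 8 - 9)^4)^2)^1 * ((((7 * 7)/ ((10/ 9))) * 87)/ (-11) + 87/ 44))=-13760001727880732955253/ 1295536619520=-10621082816.62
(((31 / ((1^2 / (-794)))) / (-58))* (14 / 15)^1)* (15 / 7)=24614 / 29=848.76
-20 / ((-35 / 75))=42.86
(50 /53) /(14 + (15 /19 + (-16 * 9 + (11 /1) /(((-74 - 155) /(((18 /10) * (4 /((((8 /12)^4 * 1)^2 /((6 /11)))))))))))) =-34808000 /4945800629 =-0.01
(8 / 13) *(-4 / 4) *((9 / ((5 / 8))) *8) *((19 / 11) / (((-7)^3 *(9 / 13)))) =9728 / 18865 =0.52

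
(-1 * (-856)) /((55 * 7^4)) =0.01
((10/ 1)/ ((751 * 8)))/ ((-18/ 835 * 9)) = -4175/ 486648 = -0.01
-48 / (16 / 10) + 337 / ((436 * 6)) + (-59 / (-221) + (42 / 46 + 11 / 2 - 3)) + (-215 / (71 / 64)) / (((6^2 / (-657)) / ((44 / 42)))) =8104730968661 / 2202890872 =3679.13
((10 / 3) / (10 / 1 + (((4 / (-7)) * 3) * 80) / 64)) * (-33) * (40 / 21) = -80 / 3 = -26.67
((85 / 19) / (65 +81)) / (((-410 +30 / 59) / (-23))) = 0.00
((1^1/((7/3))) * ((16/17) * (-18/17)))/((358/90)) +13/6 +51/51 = 6646943/2172702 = 3.06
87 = 87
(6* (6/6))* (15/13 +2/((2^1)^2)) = 129/13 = 9.92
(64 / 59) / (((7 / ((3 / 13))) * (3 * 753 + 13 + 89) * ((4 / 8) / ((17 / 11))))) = 0.00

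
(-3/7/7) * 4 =-12/49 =-0.24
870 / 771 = 290 / 257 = 1.13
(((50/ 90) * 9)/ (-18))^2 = 25/ 324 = 0.08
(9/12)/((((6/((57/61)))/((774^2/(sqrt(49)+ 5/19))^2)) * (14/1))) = 51284179101033/903532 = 56759671.05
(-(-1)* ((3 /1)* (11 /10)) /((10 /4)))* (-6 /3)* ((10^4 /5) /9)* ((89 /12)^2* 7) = -6099170 /27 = -225895.19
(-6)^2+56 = 92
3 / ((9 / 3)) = 1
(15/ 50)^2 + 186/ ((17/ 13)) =241953/ 1700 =142.33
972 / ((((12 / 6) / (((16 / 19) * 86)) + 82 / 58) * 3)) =6464448 / 28759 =224.78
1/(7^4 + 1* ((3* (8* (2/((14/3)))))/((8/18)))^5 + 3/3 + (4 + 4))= 16807/111617605702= 0.00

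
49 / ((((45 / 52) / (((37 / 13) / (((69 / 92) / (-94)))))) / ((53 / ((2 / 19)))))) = -1372919632 / 135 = -10169775.05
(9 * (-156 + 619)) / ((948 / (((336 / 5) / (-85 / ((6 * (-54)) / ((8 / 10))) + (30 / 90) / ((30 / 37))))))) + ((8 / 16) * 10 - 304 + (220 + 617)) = 1013.67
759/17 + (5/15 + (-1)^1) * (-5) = 2447/51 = 47.98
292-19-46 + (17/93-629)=-37369/93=-401.82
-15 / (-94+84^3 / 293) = -4395 / 565162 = -0.01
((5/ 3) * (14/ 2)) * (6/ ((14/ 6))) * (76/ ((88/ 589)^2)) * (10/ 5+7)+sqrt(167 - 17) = 5 * sqrt(6)+889852365/ 968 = 919281.22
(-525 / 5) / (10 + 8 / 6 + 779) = -315 / 2371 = -0.13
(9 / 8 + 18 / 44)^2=18225 / 7744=2.35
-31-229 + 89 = -171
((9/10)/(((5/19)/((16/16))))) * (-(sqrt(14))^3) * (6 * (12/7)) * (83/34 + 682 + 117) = -167744844 * sqrt(14)/425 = -1476808.79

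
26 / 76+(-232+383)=5751 / 38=151.34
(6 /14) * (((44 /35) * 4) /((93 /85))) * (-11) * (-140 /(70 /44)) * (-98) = -5792512 /31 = -186855.23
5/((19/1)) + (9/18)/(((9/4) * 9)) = 443/1539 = 0.29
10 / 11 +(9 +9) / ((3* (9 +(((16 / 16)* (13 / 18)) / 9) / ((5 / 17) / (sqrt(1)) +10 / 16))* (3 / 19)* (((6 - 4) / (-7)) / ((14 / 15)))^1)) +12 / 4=-9868963 / 1012099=-9.75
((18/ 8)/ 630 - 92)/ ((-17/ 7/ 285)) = 1468263/ 136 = 10796.05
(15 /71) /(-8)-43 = -24439 /568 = -43.03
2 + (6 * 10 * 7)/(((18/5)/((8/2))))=1406/3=468.67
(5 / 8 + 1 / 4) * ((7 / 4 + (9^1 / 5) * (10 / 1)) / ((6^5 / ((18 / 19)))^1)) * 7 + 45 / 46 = 5998793 / 6041088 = 0.99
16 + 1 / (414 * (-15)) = 99359 / 6210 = 16.00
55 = 55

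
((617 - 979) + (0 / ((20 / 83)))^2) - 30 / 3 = -372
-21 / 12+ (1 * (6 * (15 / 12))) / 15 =-5 / 4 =-1.25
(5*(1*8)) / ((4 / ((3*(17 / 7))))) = 510 / 7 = 72.86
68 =68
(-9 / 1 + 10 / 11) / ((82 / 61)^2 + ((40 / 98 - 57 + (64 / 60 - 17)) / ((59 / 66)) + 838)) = -4787047895 / 448877129118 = -0.01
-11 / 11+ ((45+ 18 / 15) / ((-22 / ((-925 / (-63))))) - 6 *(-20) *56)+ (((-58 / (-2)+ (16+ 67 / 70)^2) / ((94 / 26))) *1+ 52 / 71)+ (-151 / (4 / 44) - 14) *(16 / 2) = -324910764289 / 49053900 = -6623.55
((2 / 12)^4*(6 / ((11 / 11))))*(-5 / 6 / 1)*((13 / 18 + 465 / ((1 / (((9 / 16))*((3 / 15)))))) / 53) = -38185 / 9891072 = -0.00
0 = 0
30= 30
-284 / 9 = -31.56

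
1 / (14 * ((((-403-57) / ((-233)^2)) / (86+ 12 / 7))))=-739.43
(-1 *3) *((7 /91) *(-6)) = 18 /13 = 1.38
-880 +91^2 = 7401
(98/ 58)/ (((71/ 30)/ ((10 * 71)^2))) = 10437000/ 29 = 359896.55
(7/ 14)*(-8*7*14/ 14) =-28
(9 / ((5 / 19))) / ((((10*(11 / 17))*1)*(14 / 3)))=8721 / 7700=1.13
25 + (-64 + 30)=-9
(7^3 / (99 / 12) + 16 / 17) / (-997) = -23852 / 559317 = -0.04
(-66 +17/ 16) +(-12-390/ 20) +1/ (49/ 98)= -1511/ 16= -94.44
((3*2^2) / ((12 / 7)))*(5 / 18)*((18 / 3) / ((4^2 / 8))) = 35 / 6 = 5.83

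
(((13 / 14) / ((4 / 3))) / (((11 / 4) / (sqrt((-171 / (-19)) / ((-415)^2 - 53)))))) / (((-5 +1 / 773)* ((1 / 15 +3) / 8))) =-34785* sqrt(43043) / 7552549928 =-0.00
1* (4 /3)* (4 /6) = 8 /9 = 0.89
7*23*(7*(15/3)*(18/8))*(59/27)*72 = 1994790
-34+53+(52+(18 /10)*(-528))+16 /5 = -876.20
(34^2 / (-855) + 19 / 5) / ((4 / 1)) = 0.61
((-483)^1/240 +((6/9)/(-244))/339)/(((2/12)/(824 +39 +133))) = -829003751/68930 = -12026.75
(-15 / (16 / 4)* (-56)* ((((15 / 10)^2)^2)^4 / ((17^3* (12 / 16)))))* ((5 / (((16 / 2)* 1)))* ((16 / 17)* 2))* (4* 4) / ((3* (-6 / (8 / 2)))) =-837019575 / 5345344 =-156.59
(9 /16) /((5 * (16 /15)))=27 /256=0.11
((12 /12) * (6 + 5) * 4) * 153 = 6732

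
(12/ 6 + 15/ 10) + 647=1301/ 2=650.50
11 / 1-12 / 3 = 7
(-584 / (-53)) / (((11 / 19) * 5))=11096 / 2915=3.81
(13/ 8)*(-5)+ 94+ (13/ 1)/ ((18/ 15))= 2321/ 24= 96.71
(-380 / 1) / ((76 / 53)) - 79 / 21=-5644 / 21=-268.76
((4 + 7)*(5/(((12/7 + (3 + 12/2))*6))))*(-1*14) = -11.98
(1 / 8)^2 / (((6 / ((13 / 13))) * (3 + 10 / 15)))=1 / 1408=0.00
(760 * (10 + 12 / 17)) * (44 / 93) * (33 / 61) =66946880 / 32147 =2082.52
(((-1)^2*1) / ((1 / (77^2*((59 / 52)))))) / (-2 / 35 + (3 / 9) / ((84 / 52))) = 110190465 / 2444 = 45086.11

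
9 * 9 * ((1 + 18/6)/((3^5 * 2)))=2/3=0.67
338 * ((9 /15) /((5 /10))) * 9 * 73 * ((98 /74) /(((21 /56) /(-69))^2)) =2210370349824 /185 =11947947836.89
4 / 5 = 0.80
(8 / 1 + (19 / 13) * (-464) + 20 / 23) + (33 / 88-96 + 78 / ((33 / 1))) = -20064101 / 26312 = -762.55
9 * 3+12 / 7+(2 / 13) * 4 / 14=2617 / 91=28.76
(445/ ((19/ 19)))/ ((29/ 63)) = 28035/ 29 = 966.72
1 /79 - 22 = -1737 /79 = -21.99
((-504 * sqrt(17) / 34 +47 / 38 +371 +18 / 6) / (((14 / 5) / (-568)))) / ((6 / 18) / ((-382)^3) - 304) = 241858146988080 / 965914149523 - 8548741572480 * sqrt(17) / 864238975889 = 209.61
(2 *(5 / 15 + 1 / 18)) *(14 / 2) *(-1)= -49 / 9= -5.44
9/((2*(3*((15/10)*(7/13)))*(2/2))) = 13/7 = 1.86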